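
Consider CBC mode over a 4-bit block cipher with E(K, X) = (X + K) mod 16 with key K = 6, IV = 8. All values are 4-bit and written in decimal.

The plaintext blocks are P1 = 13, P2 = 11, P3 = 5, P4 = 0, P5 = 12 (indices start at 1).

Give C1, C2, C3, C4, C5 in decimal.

CBC encryption: C_i = E(K, P_i ⊕ C_{i−1}), with C_{0} = IV.
C1: P1 ⊕ 8 = 5; E(K, 5) = 11.
C2: P2 ⊕ 11 = 0; E(K, 0) = 6.
C3: P3 ⊕ 6 = 3; E(K, 3) = 9.
C4: P4 ⊕ 9 = 9; E(K, 9) = 15.
C5: P5 ⊕ 15 = 3; E(K, 3) = 9.

C1 = 11, C2 = 6, C3 = 9, C4 = 15, C5 = 9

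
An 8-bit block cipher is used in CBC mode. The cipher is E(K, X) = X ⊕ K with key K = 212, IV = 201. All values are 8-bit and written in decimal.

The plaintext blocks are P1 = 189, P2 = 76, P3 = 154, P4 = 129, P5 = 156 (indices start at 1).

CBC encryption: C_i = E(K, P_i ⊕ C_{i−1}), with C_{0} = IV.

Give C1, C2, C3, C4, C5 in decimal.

C1: P1 ⊕ 201 = 116; E(K, 116) = 160.
C2: P2 ⊕ 160 = 236; E(K, 236) = 56.
C3: P3 ⊕ 56 = 162; E(K, 162) = 118.
C4: P4 ⊕ 118 = 247; E(K, 247) = 35.
C5: P5 ⊕ 35 = 191; E(K, 191) = 107.

C1 = 160, C2 = 56, C3 = 118, C4 = 35, C5 = 107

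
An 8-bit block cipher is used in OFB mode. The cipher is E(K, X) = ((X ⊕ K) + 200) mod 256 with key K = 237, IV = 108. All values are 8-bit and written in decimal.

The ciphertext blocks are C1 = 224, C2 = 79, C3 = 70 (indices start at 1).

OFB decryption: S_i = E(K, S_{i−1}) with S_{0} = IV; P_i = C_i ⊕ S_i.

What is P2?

P2 = 35

P1: S = E(K, 108) = 73; 224 ⊕ 73 = 169.
P2: S = E(K, 73) = 108; 79 ⊕ 108 = 35.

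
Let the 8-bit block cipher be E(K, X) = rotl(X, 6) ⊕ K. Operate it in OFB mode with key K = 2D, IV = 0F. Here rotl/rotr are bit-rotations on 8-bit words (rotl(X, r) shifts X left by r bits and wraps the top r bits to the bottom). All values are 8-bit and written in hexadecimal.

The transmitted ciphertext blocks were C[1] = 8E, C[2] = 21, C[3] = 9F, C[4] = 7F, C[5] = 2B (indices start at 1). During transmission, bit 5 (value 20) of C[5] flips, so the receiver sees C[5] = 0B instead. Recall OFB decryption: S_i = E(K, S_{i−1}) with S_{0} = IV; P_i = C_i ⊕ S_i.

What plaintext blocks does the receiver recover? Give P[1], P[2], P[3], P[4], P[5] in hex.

P[1] = 60, P[2] = B7, P[3] = 17, P[4] = 70, P[5] = E5

Only C[5] changed, to 0B. In OFB, a change in C_i flips the same bit in P_i only; the keystream is unaffected. Decrypting the received ciphertext:
P[1]: S = E(K, 0F) = EE; 8E ⊕ EE = 60.
P[2]: S = E(K, EE) = 96; 21 ⊕ 96 = B7.
P[3]: S = E(K, 96) = 88; 9F ⊕ 88 = 17.
P[4]: S = E(K, 88) = 0F; 7F ⊕ 0F = 70.
P[5]: S = E(K, 0F) = EE; 0B ⊕ EE = E5.
Blocks that differ from the original plaintext: P[5].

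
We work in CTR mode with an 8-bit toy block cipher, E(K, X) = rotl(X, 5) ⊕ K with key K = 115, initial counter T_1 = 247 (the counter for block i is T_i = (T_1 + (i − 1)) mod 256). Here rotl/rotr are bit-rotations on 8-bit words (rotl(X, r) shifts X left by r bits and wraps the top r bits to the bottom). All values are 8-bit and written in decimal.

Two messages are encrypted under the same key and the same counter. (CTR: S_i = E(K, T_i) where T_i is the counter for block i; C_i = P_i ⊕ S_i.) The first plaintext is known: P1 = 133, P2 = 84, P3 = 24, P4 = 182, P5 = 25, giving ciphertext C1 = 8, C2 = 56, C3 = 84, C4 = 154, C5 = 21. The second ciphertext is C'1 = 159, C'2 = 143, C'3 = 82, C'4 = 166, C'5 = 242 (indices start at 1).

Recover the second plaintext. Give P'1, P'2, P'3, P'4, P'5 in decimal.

P'1 = 18, P'2 = 227, P'3 = 30, P'4 = 138, P'5 = 254

In CTR with a reused counter, both messages share the same keystream S_i, so C_i ⊕ C'_i = P_i ⊕ P'_i and thus P'_i = P_i ⊕ C_i ⊕ C'_i.
P'1: 133 ⊕ 8 ⊕ 159 = 18.
P'2: 84 ⊕ 56 ⊕ 143 = 227.
P'3: 24 ⊕ 84 ⊕ 82 = 30.
P'4: 182 ⊕ 154 ⊕ 166 = 138.
P'5: 25 ⊕ 21 ⊕ 242 = 254.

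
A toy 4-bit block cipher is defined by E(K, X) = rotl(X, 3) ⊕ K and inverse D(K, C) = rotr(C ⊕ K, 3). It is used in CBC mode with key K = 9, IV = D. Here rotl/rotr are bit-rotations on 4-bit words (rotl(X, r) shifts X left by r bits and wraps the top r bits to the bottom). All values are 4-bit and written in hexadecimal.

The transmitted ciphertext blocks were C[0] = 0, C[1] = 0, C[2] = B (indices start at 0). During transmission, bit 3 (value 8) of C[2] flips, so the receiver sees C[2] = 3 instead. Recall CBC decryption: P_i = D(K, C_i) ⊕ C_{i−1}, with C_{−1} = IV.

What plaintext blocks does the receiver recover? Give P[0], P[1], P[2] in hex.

Only C[2] changed, to 3. In CBC, a change in C_i garbles P_i and flips the same bit in P_{i+1}. Decrypting the received ciphertext:
P[0]: D(K, 0) = 3; 3 ⊕ D = E.
P[1]: D(K, 0) = 3; 3 ⊕ 0 = 3.
P[2]: D(K, 3) = 5; 5 ⊕ 0 = 5.
Blocks that differ from the original plaintext: P[2].

P[0] = E, P[1] = 3, P[2] = 5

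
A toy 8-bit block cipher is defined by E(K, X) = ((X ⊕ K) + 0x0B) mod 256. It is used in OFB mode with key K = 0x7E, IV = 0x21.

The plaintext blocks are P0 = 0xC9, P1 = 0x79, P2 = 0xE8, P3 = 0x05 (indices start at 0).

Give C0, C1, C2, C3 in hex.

C0 = 0xA3, C1 = 0x66, C2 = 0x84, C3 = 0x18

OFB encryption: S_i = E(K, S_{i−1}) with S_{−1} = IV; C_i = P_i ⊕ S_i.
C0: S = E(K, 0x21) = 0x6A; 0xC9 ⊕ 0x6A = 0xA3.
C1: S = E(K, 0x6A) = 0x1F; 0x79 ⊕ 0x1F = 0x66.
C2: S = E(K, 0x1F) = 0x6C; 0xE8 ⊕ 0x6C = 0x84.
C3: S = E(K, 0x6C) = 0x1D; 0x05 ⊕ 0x1D = 0x18.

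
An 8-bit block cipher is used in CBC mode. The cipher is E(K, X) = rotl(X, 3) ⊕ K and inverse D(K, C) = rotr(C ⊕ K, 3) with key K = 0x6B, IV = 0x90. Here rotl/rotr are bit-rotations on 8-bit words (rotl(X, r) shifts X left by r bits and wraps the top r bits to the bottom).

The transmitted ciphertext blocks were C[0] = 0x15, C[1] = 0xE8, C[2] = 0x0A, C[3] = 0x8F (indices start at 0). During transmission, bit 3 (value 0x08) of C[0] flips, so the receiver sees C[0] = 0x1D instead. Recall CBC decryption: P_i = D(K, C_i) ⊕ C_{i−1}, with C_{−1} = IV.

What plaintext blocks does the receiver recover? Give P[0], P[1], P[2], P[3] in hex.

Only C[0] changed, to 0x1D. In CBC, a change in C_i garbles P_i and flips the same bit in P_{i+1}. Decrypting the received ciphertext:
P[0]: D(K, 0x1D) = 0xCE; 0xCE ⊕ 0x90 = 0x5E.
P[1]: D(K, 0xE8) = 0x70; 0x70 ⊕ 0x1D = 0x6D.
P[2]: D(K, 0x0A) = 0x2C; 0x2C ⊕ 0xE8 = 0xC4.
P[3]: D(K, 0x8F) = 0x9C; 0x9C ⊕ 0x0A = 0x96.
Blocks that differ from the original plaintext: P[0], P[1].

P[0] = 0x5E, P[1] = 0x6D, P[2] = 0xC4, P[3] = 0x96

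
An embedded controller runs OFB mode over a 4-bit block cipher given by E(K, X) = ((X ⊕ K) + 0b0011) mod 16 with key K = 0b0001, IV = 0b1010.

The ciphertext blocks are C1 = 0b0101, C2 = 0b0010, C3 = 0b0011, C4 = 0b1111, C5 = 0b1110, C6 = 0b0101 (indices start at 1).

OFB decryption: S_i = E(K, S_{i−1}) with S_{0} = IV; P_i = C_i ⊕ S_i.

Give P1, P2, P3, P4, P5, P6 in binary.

P1: S = E(K, 0b1010) = 0b1110; 0b0101 ⊕ 0b1110 = 0b1011.
P2: S = E(K, 0b1110) = 0b0010; 0b0010 ⊕ 0b0010 = 0b0000.
P3: S = E(K, 0b0010) = 0b0110; 0b0011 ⊕ 0b0110 = 0b0101.
P4: S = E(K, 0b0110) = 0b1010; 0b1111 ⊕ 0b1010 = 0b0101.
P5: S = E(K, 0b1010) = 0b1110; 0b1110 ⊕ 0b1110 = 0b0000.
P6: S = E(K, 0b1110) = 0b0010; 0b0101 ⊕ 0b0010 = 0b0111.

P1 = 0b1011, P2 = 0b0000, P3 = 0b0101, P4 = 0b0101, P5 = 0b0000, P6 = 0b0111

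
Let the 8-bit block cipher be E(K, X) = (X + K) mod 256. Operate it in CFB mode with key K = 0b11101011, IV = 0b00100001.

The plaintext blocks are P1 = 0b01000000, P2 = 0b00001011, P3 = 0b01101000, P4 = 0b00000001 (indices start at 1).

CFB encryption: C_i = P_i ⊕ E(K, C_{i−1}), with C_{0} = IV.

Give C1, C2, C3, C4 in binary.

C1 = 0b01001100, C2 = 0b00111100, C3 = 0b01001111, C4 = 0b00111011

C1: E(K, 0b00100001) = 0b00001100; 0b01000000 ⊕ 0b00001100 = 0b01001100.
C2: E(K, 0b01001100) = 0b00110111; 0b00001011 ⊕ 0b00110111 = 0b00111100.
C3: E(K, 0b00111100) = 0b00100111; 0b01101000 ⊕ 0b00100111 = 0b01001111.
C4: E(K, 0b01001111) = 0b00111010; 0b00000001 ⊕ 0b00111010 = 0b00111011.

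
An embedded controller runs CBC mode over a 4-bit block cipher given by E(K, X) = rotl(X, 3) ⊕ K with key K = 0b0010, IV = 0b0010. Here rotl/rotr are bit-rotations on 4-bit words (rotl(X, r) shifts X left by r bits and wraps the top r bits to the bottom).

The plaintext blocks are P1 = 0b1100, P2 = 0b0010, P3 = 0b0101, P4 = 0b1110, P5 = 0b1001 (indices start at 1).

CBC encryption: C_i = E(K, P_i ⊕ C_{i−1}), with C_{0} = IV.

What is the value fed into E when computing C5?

0b1110

C1: P1 ⊕ 0b0010 = 0b1110; E(K, 0b1110) = 0b0101.
C2: P2 ⊕ 0b0101 = 0b0111; E(K, 0b0111) = 0b1001.
C3: P3 ⊕ 0b1001 = 0b1100; E(K, 0b1100) = 0b0100.
C4: P4 ⊕ 0b0100 = 0b1010; E(K, 0b1010) = 0b0111.
C5: P5 ⊕ 0b0111 = 0b1110; E(K, 0b1110) = 0b0101.
So the input to E for block 5 is 0b1110.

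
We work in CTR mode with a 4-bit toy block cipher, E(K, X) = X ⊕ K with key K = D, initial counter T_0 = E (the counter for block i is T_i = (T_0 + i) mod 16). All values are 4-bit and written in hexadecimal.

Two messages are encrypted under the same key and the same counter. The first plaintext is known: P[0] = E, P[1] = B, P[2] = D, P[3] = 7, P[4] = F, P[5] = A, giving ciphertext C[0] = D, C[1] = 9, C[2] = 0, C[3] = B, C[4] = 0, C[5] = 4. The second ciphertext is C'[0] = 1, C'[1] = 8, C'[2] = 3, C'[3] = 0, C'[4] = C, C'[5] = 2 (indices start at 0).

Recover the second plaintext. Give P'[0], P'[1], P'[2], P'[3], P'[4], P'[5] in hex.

In CTR with a reused counter, both messages share the same keystream S_i, so C_i ⊕ C'_i = P_i ⊕ P'_i and thus P'_i = P_i ⊕ C_i ⊕ C'_i.
P'[0]: E ⊕ D ⊕ 1 = 2.
P'[1]: B ⊕ 9 ⊕ 8 = A.
P'[2]: D ⊕ 0 ⊕ 3 = E.
P'[3]: 7 ⊕ B ⊕ 0 = C.
P'[4]: F ⊕ 0 ⊕ C = 3.
P'[5]: A ⊕ 4 ⊕ 2 = C.

P'[0] = 2, P'[1] = A, P'[2] = E, P'[3] = C, P'[4] = 3, P'[5] = C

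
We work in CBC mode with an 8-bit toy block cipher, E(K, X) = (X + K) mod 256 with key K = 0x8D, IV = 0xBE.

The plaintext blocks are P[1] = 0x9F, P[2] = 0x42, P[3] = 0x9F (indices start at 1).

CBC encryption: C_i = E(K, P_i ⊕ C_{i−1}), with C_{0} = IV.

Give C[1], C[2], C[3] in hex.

C[1] = 0xAE, C[2] = 0x79, C[3] = 0x73

C[1]: P[1] ⊕ 0xBE = 0x21; E(K, 0x21) = 0xAE.
C[2]: P[2] ⊕ 0xAE = 0xEC; E(K, 0xEC) = 0x79.
C[3]: P[3] ⊕ 0x79 = 0xE6; E(K, 0xE6) = 0x73.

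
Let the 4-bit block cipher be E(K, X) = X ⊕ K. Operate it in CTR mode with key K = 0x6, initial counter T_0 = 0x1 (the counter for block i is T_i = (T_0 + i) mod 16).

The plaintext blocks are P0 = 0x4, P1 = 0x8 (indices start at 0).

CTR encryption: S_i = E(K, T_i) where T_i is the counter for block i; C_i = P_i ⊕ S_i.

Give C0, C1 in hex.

C0 = 0x3, C1 = 0xC

C0: T = 0x1, S = E(K, T) = 0x7; 0x4 ⊕ 0x7 = 0x3.
C1: T = 0x2, S = E(K, T) = 0x4; 0x8 ⊕ 0x4 = 0xC.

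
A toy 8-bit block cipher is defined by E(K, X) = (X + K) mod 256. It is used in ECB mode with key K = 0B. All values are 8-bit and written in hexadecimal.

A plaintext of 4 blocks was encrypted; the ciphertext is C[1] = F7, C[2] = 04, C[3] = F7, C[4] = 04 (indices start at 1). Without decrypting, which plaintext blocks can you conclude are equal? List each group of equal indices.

ECB encrypts each block independently with the same key, so equal ciphertext blocks imply equal plaintext blocks.
C[1] = C[3] = F7, so P[1] = P[3].
C[2] = C[4] = 04, so P[2] = P[4].

P[1] = P[3]; P[2] = P[4]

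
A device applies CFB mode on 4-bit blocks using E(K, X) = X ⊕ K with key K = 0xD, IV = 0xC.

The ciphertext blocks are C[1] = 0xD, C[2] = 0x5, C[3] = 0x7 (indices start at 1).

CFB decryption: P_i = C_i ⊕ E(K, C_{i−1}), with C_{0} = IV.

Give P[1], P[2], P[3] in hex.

P[1] = 0xC, P[2] = 0x5, P[3] = 0xF

P[1]: E(K, 0xC) = 0x1; 0xD ⊕ 0x1 = 0xC.
P[2]: E(K, 0xD) = 0x0; 0x5 ⊕ 0x0 = 0x5.
P[3]: E(K, 0x5) = 0x8; 0x7 ⊕ 0x8 = 0xF.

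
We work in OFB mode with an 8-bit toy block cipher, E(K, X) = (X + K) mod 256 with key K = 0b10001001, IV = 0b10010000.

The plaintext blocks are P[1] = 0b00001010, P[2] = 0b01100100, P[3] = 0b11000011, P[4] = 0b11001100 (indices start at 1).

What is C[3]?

OFB encryption: S_i = E(K, S_{i−1}) with S_{0} = IV; C_i = P_i ⊕ S_i.
C[1]: S = E(K, 0b10010000) = 0b00011001; 0b00001010 ⊕ 0b00011001 = 0b00010011.
C[2]: S = E(K, 0b00011001) = 0b10100010; 0b01100100 ⊕ 0b10100010 = 0b11000110.
C[3]: S = E(K, 0b10100010) = 0b00101011; 0b11000011 ⊕ 0b00101011 = 0b11101000.

C[3] = 0b11101000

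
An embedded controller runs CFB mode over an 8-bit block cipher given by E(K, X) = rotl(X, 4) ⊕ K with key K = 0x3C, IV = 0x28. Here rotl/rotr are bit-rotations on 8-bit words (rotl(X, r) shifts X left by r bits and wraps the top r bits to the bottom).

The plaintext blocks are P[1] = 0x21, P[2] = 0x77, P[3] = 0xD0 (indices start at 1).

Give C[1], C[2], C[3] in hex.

C[1] = 0x9F, C[2] = 0xB2, C[3] = 0xC7

CFB encryption: C_i = P_i ⊕ E(K, C_{i−1}), with C_{0} = IV.
C[1]: E(K, 0x28) = 0xBE; 0x21 ⊕ 0xBE = 0x9F.
C[2]: E(K, 0x9F) = 0xC5; 0x77 ⊕ 0xC5 = 0xB2.
C[3]: E(K, 0xB2) = 0x17; 0xD0 ⊕ 0x17 = 0xC7.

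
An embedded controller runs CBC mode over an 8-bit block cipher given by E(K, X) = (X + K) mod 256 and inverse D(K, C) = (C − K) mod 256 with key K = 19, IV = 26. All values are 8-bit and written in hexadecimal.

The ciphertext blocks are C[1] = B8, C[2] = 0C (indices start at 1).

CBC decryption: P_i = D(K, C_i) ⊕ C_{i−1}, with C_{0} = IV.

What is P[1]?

P[1] = B9

P[1]: D(K, B8) = 9F; 9F ⊕ 26 = B9.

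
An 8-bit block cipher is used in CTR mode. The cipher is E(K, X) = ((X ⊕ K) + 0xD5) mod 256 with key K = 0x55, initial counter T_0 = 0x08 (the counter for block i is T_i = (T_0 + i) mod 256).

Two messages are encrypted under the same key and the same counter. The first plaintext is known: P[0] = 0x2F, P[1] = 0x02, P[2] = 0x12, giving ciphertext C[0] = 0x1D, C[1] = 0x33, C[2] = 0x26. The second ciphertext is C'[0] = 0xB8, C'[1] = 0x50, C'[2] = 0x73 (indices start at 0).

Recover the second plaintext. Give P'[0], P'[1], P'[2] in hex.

P'[0] = 0x8A, P'[1] = 0x61, P'[2] = 0x47

In CTR with a reused counter, both messages share the same keystream S_i, so C_i ⊕ C'_i = P_i ⊕ P'_i and thus P'_i = P_i ⊕ C_i ⊕ C'_i.
P'[0]: 0x2F ⊕ 0x1D ⊕ 0xB8 = 0x8A.
P'[1]: 0x02 ⊕ 0x33 ⊕ 0x50 = 0x61.
P'[2]: 0x12 ⊕ 0x26 ⊕ 0x73 = 0x47.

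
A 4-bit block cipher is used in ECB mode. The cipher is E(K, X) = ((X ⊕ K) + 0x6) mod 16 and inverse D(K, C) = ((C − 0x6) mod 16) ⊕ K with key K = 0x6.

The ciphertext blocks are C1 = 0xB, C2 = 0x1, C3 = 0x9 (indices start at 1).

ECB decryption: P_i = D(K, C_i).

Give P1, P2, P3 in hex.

P1 = 0x3, P2 = 0xD, P3 = 0x5

P1: D(K, 0xB) = 0x3.
P2: D(K, 0x1) = 0xD.
P3: D(K, 0x9) = 0x5.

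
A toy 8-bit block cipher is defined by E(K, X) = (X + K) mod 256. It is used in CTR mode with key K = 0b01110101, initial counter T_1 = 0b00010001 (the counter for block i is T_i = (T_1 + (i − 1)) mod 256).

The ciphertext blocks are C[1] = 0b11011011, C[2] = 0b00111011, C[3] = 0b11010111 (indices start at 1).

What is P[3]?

CTR decryption: S_i = E(K, T_i) where T_i is the counter for block i; P_i = C_i ⊕ S_i.
P[3]: T = 0b00010011, S = E(K, T) = 0b10001000; 0b11010111 ⊕ 0b10001000 = 0b01011111.

P[3] = 0b01011111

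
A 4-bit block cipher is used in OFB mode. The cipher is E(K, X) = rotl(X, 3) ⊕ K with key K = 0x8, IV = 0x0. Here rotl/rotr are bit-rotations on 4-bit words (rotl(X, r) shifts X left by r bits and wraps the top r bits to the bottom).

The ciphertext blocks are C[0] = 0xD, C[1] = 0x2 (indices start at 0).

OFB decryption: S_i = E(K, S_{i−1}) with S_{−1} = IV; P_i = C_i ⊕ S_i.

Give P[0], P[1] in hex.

P[0]: S = E(K, 0x0) = 0x8; 0xD ⊕ 0x8 = 0x5.
P[1]: S = E(K, 0x8) = 0xC; 0x2 ⊕ 0xC = 0xE.

P[0] = 0x5, P[1] = 0xE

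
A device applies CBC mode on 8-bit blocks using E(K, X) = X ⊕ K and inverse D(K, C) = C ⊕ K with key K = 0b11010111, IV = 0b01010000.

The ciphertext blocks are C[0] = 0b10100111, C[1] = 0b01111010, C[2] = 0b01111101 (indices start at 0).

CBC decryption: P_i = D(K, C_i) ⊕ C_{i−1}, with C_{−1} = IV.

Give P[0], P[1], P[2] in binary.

P[0]: D(K, 0b10100111) = 0b01110000; 0b01110000 ⊕ 0b01010000 = 0b00100000.
P[1]: D(K, 0b01111010) = 0b10101101; 0b10101101 ⊕ 0b10100111 = 0b00001010.
P[2]: D(K, 0b01111101) = 0b10101010; 0b10101010 ⊕ 0b01111010 = 0b11010000.

P[0] = 0b00100000, P[1] = 0b00001010, P[2] = 0b11010000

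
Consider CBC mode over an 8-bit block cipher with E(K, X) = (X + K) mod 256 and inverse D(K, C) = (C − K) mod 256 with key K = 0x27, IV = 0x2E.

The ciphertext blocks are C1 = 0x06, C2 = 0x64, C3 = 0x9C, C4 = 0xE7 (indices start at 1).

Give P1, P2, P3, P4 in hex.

P1 = 0xF1, P2 = 0x3B, P3 = 0x11, P4 = 0x5C

CBC decryption: P_i = D(K, C_i) ⊕ C_{i−1}, with C_{0} = IV.
P1: D(K, 0x06) = 0xDF; 0xDF ⊕ 0x2E = 0xF1.
P2: D(K, 0x64) = 0x3D; 0x3D ⊕ 0x06 = 0x3B.
P3: D(K, 0x9C) = 0x75; 0x75 ⊕ 0x64 = 0x11.
P4: D(K, 0xE7) = 0xC0; 0xC0 ⊕ 0x9C = 0x5C.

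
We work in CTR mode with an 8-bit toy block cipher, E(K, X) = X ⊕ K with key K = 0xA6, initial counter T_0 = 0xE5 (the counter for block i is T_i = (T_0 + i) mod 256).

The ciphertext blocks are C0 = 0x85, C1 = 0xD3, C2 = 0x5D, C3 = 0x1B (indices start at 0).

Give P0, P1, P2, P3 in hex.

CTR decryption: S_i = E(K, T_i) where T_i is the counter for block i; P_i = C_i ⊕ S_i.
P0: T = 0xE5, S = E(K, T) = 0x43; 0x85 ⊕ 0x43 = 0xC6.
P1: T = 0xE6, S = E(K, T) = 0x40; 0xD3 ⊕ 0x40 = 0x93.
P2: T = 0xE7, S = E(K, T) = 0x41; 0x5D ⊕ 0x41 = 0x1C.
P3: T = 0xE8, S = E(K, T) = 0x4E; 0x1B ⊕ 0x4E = 0x55.

P0 = 0xC6, P1 = 0x93, P2 = 0x1C, P3 = 0x55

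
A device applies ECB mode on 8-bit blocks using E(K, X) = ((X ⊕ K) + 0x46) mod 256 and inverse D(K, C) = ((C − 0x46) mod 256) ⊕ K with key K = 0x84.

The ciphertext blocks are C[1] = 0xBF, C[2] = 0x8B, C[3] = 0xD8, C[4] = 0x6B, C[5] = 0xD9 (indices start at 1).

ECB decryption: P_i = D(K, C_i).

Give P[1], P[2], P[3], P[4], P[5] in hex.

P[1]: D(K, 0xBF) = 0xFD.
P[2]: D(K, 0x8B) = 0xC1.
P[3]: D(K, 0xD8) = 0x16.
P[4]: D(K, 0x6B) = 0xA1.
P[5]: D(K, 0xD9) = 0x17.

P[1] = 0xFD, P[2] = 0xC1, P[3] = 0x16, P[4] = 0xA1, P[5] = 0x17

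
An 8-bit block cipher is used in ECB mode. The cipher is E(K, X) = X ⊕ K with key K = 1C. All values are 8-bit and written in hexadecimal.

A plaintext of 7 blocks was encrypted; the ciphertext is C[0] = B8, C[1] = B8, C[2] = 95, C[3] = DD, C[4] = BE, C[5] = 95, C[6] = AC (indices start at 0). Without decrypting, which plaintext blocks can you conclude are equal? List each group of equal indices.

P[0] = P[1]; P[2] = P[5]

ECB encrypts each block independently with the same key, so equal ciphertext blocks imply equal plaintext blocks.
C[0] = C[1] = B8, so P[0] = P[1].
C[2] = C[5] = 95, so P[2] = P[5].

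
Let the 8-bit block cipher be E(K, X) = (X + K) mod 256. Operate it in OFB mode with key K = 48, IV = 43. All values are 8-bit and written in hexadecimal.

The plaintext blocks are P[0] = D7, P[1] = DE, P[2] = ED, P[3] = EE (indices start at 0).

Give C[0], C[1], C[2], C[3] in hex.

C[0] = 5C, C[1] = 0D, C[2] = F6, C[3] = 8D

OFB encryption: S_i = E(K, S_{i−1}) with S_{−1} = IV; C_i = P_i ⊕ S_i.
C[0]: S = E(K, 43) = 8B; D7 ⊕ 8B = 5C.
C[1]: S = E(K, 8B) = D3; DE ⊕ D3 = 0D.
C[2]: S = E(K, D3) = 1B; ED ⊕ 1B = F6.
C[3]: S = E(K, 1B) = 63; EE ⊕ 63 = 8D.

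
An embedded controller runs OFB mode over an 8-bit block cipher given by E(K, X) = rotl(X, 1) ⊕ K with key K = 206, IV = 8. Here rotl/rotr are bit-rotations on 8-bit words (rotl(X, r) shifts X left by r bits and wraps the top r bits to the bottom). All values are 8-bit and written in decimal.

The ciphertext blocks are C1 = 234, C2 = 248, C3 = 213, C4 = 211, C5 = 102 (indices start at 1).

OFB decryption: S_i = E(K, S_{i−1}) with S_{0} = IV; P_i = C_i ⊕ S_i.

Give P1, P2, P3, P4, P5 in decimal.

P1 = 52, P2 = 139, P3 = 253, P4 = 77, P5 = 149

P1: S = E(K, 8) = 222; 234 ⊕ 222 = 52.
P2: S = E(K, 222) = 115; 248 ⊕ 115 = 139.
P3: S = E(K, 115) = 40; 213 ⊕ 40 = 253.
P4: S = E(K, 40) = 158; 211 ⊕ 158 = 77.
P5: S = E(K, 158) = 243; 102 ⊕ 243 = 149.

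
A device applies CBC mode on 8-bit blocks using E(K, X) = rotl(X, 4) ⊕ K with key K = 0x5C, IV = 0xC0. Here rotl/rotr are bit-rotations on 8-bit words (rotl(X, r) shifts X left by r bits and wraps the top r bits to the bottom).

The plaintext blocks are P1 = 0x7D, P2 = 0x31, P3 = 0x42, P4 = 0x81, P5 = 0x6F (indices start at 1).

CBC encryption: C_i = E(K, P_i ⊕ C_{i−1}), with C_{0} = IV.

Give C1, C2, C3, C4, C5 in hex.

C1 = 0x87, C2 = 0x37, C3 = 0x0B, C4 = 0xF4, C5 = 0xE5

C1: P1 ⊕ 0xC0 = 0xBD; E(K, 0xBD) = 0x87.
C2: P2 ⊕ 0x87 = 0xB6; E(K, 0xB6) = 0x37.
C3: P3 ⊕ 0x37 = 0x75; E(K, 0x75) = 0x0B.
C4: P4 ⊕ 0x0B = 0x8A; E(K, 0x8A) = 0xF4.
C5: P5 ⊕ 0xF4 = 0x9B; E(K, 0x9B) = 0xE5.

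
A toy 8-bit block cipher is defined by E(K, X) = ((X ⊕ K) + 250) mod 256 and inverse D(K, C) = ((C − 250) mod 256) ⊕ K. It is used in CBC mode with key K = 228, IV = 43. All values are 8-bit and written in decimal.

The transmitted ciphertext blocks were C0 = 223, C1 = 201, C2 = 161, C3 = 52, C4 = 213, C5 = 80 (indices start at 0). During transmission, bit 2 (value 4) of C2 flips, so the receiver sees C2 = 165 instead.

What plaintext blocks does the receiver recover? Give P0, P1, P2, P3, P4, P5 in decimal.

CBC decryption: P_i = D(K, C_i) ⊕ C_{i−1}, with C_{−1} = IV.
Only C2 changed, to 165. In CBC, a change in C_i garbles P_i and flips the same bit in P_{i+1}. Decrypting the received ciphertext:
P0: D(K, 223) = 1; 1 ⊕ 43 = 42.
P1: D(K, 201) = 43; 43 ⊕ 223 = 244.
P2: D(K, 165) = 79; 79 ⊕ 201 = 134.
P3: D(K, 52) = 222; 222 ⊕ 165 = 123.
P4: D(K, 213) = 63; 63 ⊕ 52 = 11.
P5: D(K, 80) = 178; 178 ⊕ 213 = 103.
Blocks that differ from the original plaintext: P2, P3.

P0 = 42, P1 = 244, P2 = 134, P3 = 123, P4 = 11, P5 = 103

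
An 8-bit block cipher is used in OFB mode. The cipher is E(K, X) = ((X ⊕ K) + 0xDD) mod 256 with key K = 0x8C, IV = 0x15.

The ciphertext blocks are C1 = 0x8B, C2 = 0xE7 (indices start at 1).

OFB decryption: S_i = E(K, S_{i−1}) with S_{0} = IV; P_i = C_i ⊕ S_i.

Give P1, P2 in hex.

P1: S = E(K, 0x15) = 0x76; 0x8B ⊕ 0x76 = 0xFD.
P2: S = E(K, 0x76) = 0xD7; 0xE7 ⊕ 0xD7 = 0x30.

P1 = 0xFD, P2 = 0x30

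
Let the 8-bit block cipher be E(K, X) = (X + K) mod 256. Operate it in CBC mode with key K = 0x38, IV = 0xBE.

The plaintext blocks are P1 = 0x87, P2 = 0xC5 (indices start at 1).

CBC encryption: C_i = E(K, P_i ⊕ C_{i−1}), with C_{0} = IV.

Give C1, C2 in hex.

C1: P1 ⊕ 0xBE = 0x39; E(K, 0x39) = 0x71.
C2: P2 ⊕ 0x71 = 0xB4; E(K, 0xB4) = 0xEC.

C1 = 0x71, C2 = 0xEC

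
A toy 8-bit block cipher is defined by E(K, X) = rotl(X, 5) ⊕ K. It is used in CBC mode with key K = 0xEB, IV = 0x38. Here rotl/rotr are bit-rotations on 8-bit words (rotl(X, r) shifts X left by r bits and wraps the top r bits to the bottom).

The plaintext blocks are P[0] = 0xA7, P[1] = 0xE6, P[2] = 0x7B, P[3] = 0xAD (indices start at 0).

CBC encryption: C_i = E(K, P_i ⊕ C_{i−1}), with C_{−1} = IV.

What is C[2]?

C[2] = 0x02

C[0]: P[0] ⊕ 0x38 = 0x9F; E(K, 0x9F) = 0x18.
C[1]: P[1] ⊕ 0x18 = 0xFE; E(K, 0xFE) = 0x34.
C[2]: P[2] ⊕ 0x34 = 0x4F; E(K, 0x4F) = 0x02.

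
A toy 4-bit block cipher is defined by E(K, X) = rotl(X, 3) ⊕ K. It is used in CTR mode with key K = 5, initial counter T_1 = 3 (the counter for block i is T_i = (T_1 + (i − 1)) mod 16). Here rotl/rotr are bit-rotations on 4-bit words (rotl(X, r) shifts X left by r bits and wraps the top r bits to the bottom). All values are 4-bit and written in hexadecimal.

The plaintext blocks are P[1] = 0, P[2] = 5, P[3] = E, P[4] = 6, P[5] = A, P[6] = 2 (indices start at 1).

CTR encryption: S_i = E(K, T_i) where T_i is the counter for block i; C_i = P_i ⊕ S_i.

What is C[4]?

C[4] = 0

C[1]: T = 3, S = E(K, T) = C; 0 ⊕ C = C.
C[2]: T = 4, S = E(K, T) = 7; 5 ⊕ 7 = 2.
C[3]: T = 5, S = E(K, T) = F; E ⊕ F = 1.
C[4]: T = 6, S = E(K, T) = 6; 6 ⊕ 6 = 0.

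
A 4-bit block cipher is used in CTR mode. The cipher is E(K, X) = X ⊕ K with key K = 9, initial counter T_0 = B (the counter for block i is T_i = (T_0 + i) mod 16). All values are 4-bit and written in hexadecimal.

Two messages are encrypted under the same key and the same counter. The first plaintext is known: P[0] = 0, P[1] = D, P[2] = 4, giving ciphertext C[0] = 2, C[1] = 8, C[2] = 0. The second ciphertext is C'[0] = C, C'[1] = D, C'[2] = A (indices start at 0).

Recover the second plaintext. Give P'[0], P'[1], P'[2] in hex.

P'[0] = E, P'[1] = 8, P'[2] = E

In CTR with a reused counter, both messages share the same keystream S_i, so C_i ⊕ C'_i = P_i ⊕ P'_i and thus P'_i = P_i ⊕ C_i ⊕ C'_i.
P'[0]: 0 ⊕ 2 ⊕ C = E.
P'[1]: D ⊕ 8 ⊕ D = 8.
P'[2]: 4 ⊕ 0 ⊕ A = E.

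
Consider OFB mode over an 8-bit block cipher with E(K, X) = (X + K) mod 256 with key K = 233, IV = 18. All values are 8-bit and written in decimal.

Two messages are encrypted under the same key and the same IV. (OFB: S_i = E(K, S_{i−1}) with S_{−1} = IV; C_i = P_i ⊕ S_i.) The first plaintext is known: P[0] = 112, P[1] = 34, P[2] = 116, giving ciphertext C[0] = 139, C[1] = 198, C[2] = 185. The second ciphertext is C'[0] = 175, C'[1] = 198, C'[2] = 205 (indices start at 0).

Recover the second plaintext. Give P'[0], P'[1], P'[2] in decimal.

P'[0] = 84, P'[1] = 34, P'[2] = 0

In OFB with a reused IV, both messages share the same keystream S_i, so C_i ⊕ C'_i = P_i ⊕ P'_i and thus P'_i = P_i ⊕ C_i ⊕ C'_i.
P'[0]: 112 ⊕ 139 ⊕ 175 = 84.
P'[1]: 34 ⊕ 198 ⊕ 198 = 34.
P'[2]: 116 ⊕ 185 ⊕ 205 = 0.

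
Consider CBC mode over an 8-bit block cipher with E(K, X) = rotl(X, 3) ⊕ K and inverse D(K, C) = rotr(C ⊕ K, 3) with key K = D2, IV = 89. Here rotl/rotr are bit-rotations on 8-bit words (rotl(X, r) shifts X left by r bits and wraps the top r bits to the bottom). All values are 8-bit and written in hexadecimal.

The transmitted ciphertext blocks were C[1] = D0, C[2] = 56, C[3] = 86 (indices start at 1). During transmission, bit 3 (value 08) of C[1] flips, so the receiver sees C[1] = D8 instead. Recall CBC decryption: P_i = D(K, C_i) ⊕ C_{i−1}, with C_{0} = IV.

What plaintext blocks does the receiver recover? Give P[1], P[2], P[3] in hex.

P[1] = C8, P[2] = 48, P[3] = DC

Only C[1] changed, to D8. In CBC, a change in C_i garbles P_i and flips the same bit in P_{i+1}. Decrypting the received ciphertext:
P[1]: D(K, D8) = 41; 41 ⊕ 89 = C8.
P[2]: D(K, 56) = 90; 90 ⊕ D8 = 48.
P[3]: D(K, 86) = 8A; 8A ⊕ 56 = DC.
Blocks that differ from the original plaintext: P[1], P[2].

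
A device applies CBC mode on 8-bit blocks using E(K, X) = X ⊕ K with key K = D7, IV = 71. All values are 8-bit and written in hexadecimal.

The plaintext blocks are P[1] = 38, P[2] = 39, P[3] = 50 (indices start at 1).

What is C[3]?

CBC encryption: C_i = E(K, P_i ⊕ C_{i−1}), with C_{0} = IV.
C[1]: P[1] ⊕ 71 = 49; E(K, 49) = 9E.
C[2]: P[2] ⊕ 9E = A7; E(K, A7) = 70.
C[3]: P[3] ⊕ 70 = 20; E(K, 20) = F7.

C[3] = F7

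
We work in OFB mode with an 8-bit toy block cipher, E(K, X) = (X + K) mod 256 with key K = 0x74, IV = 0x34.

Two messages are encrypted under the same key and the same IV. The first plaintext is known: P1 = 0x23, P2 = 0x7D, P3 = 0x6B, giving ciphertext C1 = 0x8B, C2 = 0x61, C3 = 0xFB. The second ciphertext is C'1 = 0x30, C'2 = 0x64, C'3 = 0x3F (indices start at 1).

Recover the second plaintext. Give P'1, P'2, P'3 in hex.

P'1 = 0x98, P'2 = 0x78, P'3 = 0xAF

In OFB with a reused IV, both messages share the same keystream S_i, so C_i ⊕ C'_i = P_i ⊕ P'_i and thus P'_i = P_i ⊕ C_i ⊕ C'_i.
P'1: 0x23 ⊕ 0x8B ⊕ 0x30 = 0x98.
P'2: 0x7D ⊕ 0x61 ⊕ 0x64 = 0x78.
P'3: 0x6B ⊕ 0xFB ⊕ 0x3F = 0xAF.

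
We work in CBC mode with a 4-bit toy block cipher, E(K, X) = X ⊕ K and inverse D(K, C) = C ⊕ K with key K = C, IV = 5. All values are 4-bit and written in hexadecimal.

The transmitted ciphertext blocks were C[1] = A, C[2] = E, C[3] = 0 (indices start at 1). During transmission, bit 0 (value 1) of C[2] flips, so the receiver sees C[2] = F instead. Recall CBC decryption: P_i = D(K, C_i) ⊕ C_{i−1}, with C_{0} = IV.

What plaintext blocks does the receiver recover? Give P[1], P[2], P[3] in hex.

Only C[2] changed, to F. In CBC, a change in C_i garbles P_i and flips the same bit in P_{i+1}. Decrypting the received ciphertext:
P[1]: D(K, A) = 6; 6 ⊕ 5 = 3.
P[2]: D(K, F) = 3; 3 ⊕ A = 9.
P[3]: D(K, 0) = C; C ⊕ F = 3.
Blocks that differ from the original plaintext: P[2], P[3].

P[1] = 3, P[2] = 9, P[3] = 3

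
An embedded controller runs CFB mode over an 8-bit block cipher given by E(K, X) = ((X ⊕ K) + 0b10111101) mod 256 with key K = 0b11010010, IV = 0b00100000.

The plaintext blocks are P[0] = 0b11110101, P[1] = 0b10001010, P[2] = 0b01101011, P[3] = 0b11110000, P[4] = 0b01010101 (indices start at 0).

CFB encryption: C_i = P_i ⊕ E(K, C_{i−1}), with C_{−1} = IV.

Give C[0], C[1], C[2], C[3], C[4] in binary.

C[0] = 0b01011010, C[1] = 0b11001111, C[2] = 0b10110001, C[3] = 0b11010000, C[4] = 0b11101010

C[0]: E(K, 0b00100000) = 0b10101111; 0b11110101 ⊕ 0b10101111 = 0b01011010.
C[1]: E(K, 0b01011010) = 0b01000101; 0b10001010 ⊕ 0b01000101 = 0b11001111.
C[2]: E(K, 0b11001111) = 0b11011010; 0b01101011 ⊕ 0b11011010 = 0b10110001.
C[3]: E(K, 0b10110001) = 0b00100000; 0b11110000 ⊕ 0b00100000 = 0b11010000.
C[4]: E(K, 0b11010000) = 0b10111111; 0b01010101 ⊕ 0b10111111 = 0b11101010.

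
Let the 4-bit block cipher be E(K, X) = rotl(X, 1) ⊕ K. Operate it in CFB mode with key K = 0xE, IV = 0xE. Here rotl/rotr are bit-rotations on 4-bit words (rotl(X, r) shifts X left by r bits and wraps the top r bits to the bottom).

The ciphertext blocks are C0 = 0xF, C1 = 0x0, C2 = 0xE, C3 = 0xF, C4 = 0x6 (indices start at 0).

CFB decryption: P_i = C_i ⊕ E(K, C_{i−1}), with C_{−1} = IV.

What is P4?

P4 = 0x7

P4: E(K, 0xF) = 0x1; 0x6 ⊕ 0x1 = 0x7.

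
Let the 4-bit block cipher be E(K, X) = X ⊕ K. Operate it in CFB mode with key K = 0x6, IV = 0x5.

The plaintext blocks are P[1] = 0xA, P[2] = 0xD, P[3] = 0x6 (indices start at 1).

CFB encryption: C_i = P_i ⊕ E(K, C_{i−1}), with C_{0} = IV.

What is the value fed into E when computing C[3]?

C[1]: E(K, 0x5) = 0x3; 0xA ⊕ 0x3 = 0x9.
C[2]: E(K, 0x9) = 0xF; 0xD ⊕ 0xF = 0x2.
C[3]: E(K, 0x2) = 0x4; 0x6 ⊕ 0x4 = 0x2.
So the input to E for block [3] is 0x2.

0x2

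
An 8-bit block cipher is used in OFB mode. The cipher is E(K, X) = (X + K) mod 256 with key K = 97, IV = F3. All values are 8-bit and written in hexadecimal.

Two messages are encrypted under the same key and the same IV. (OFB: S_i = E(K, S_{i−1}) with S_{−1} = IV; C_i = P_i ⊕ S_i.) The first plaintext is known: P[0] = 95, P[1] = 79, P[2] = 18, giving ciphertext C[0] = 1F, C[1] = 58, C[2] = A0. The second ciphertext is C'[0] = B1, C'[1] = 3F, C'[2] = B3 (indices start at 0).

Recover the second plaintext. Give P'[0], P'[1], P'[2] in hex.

In OFB with a reused IV, both messages share the same keystream S_i, so C_i ⊕ C'_i = P_i ⊕ P'_i and thus P'_i = P_i ⊕ C_i ⊕ C'_i.
P'[0]: 95 ⊕ 1F ⊕ B1 = 3B.
P'[1]: 79 ⊕ 58 ⊕ 3F = 1E.
P'[2]: 18 ⊕ A0 ⊕ B3 = 0B.

P'[0] = 3B, P'[1] = 1E, P'[2] = 0B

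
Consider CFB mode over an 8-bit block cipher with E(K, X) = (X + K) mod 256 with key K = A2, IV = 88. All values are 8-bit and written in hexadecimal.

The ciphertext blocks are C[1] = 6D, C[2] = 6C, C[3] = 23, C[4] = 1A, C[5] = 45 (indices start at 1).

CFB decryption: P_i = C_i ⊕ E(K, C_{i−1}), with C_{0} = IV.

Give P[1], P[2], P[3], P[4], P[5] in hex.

P[1]: E(K, 88) = 2A; 6D ⊕ 2A = 47.
P[2]: E(K, 6D) = 0F; 6C ⊕ 0F = 63.
P[3]: E(K, 6C) = 0E; 23 ⊕ 0E = 2D.
P[4]: E(K, 23) = C5; 1A ⊕ C5 = DF.
P[5]: E(K, 1A) = BC; 45 ⊕ BC = F9.

P[1] = 47, P[2] = 63, P[3] = 2D, P[4] = DF, P[5] = F9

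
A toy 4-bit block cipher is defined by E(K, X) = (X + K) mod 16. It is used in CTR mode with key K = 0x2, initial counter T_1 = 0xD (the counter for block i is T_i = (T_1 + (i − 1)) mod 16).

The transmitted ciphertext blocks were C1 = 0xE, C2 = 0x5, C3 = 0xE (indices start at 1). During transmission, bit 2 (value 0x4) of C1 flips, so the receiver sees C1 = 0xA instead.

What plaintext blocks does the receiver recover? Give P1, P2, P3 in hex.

CTR decryption: S_i = E(K, T_i) where T_i is the counter for block i; P_i = C_i ⊕ S_i.
Only C1 changed, to 0xA. In CTR, a change in C_i flips the same bit in P_i only; the keystream is unaffected. Decrypting the received ciphertext:
P1: T = 0xD, S = E(K, T) = 0xF; 0xA ⊕ 0xF = 0x5.
P2: T = 0xE, S = E(K, T) = 0x0; 0x5 ⊕ 0x0 = 0x5.
P3: T = 0xF, S = E(K, T) = 0x1; 0xE ⊕ 0x1 = 0xF.
Blocks that differ from the original plaintext: P1.

P1 = 0x5, P2 = 0x5, P3 = 0xF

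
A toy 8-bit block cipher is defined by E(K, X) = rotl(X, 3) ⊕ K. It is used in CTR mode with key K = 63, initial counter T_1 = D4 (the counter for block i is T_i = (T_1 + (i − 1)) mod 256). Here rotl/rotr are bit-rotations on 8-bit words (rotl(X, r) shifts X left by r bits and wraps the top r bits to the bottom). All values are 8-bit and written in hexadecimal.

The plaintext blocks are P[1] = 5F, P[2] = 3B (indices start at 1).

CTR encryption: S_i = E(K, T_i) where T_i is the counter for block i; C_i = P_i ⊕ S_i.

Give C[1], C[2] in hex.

C[1] = 9A, C[2] = F6

C[1]: T = D4, S = E(K, T) = C5; 5F ⊕ C5 = 9A.
C[2]: T = D5, S = E(K, T) = CD; 3B ⊕ CD = F6.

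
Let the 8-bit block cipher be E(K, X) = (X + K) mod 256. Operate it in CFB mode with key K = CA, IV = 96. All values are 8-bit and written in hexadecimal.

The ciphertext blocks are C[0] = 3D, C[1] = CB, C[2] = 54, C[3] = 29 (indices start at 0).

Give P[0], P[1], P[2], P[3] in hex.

CFB decryption: P_i = C_i ⊕ E(K, C_{i−1}), with C_{−1} = IV.
P[0]: E(K, 96) = 60; 3D ⊕ 60 = 5D.
P[1]: E(K, 3D) = 07; CB ⊕ 07 = CC.
P[2]: E(K, CB) = 95; 54 ⊕ 95 = C1.
P[3]: E(K, 54) = 1E; 29 ⊕ 1E = 37.

P[0] = 5D, P[1] = CC, P[2] = C1, P[3] = 37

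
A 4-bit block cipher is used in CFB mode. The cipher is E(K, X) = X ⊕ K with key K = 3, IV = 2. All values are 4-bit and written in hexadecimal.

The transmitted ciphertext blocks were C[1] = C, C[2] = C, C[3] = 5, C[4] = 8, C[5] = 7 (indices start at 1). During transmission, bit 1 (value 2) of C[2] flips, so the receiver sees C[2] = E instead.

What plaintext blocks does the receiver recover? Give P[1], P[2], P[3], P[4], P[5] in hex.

P[1] = D, P[2] = 1, P[3] = 8, P[4] = E, P[5] = C

CFB decryption: P_i = C_i ⊕ E(K, C_{i−1}), with C_{0} = IV.
Only C[2] changed, to E. In CFB, a change in C_i flips the same bit in P_i and garbles P_{i+1}. Decrypting the received ciphertext:
P[1]: E(K, 2) = 1; C ⊕ 1 = D.
P[2]: E(K, C) = F; E ⊕ F = 1.
P[3]: E(K, E) = D; 5 ⊕ D = 8.
P[4]: E(K, 5) = 6; 8 ⊕ 6 = E.
P[5]: E(K, 8) = B; 7 ⊕ B = C.
Blocks that differ from the original plaintext: P[2], P[3].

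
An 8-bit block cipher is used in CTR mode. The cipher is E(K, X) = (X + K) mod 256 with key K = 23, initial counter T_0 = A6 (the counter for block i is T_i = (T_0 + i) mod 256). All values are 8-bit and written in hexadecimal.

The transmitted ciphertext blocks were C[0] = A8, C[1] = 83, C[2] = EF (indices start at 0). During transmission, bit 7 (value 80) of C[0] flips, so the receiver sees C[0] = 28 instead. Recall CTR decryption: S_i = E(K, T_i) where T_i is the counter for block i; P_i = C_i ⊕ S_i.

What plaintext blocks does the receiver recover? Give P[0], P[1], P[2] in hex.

P[0] = E1, P[1] = 49, P[2] = 24

Only C[0] changed, to 28. In CTR, a change in C_i flips the same bit in P_i only; the keystream is unaffected. Decrypting the received ciphertext:
P[0]: T = A6, S = E(K, T) = C9; 28 ⊕ C9 = E1.
P[1]: T = A7, S = E(K, T) = CA; 83 ⊕ CA = 49.
P[2]: T = A8, S = E(K, T) = CB; EF ⊕ CB = 24.
Blocks that differ from the original plaintext: P[0].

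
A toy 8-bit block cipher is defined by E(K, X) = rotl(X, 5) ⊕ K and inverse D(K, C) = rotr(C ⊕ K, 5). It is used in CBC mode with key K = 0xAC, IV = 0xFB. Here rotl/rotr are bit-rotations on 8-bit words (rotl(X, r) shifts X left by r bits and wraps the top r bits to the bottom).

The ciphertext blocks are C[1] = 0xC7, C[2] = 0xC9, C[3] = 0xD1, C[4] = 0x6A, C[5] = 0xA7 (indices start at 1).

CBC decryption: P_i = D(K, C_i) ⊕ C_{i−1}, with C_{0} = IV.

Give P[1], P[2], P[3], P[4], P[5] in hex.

P[1]: D(K, 0xC7) = 0x5B; 0x5B ⊕ 0xFB = 0xA0.
P[2]: D(K, 0xC9) = 0x2B; 0x2B ⊕ 0xC7 = 0xEC.
P[3]: D(K, 0xD1) = 0xEB; 0xEB ⊕ 0xC9 = 0x22.
P[4]: D(K, 0x6A) = 0x36; 0x36 ⊕ 0xD1 = 0xE7.
P[5]: D(K, 0xA7) = 0x58; 0x58 ⊕ 0x6A = 0x32.

P[1] = 0xA0, P[2] = 0xEC, P[3] = 0x22, P[4] = 0xE7, P[5] = 0x32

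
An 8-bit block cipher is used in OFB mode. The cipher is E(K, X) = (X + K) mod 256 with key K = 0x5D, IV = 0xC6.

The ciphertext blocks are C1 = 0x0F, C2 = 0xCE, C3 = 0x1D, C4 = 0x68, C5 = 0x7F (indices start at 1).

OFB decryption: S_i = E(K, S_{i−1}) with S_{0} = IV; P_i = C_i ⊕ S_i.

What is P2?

P1: S = E(K, 0xC6) = 0x23; 0x0F ⊕ 0x23 = 0x2C.
P2: S = E(K, 0x23) = 0x80; 0xCE ⊕ 0x80 = 0x4E.

P2 = 0x4E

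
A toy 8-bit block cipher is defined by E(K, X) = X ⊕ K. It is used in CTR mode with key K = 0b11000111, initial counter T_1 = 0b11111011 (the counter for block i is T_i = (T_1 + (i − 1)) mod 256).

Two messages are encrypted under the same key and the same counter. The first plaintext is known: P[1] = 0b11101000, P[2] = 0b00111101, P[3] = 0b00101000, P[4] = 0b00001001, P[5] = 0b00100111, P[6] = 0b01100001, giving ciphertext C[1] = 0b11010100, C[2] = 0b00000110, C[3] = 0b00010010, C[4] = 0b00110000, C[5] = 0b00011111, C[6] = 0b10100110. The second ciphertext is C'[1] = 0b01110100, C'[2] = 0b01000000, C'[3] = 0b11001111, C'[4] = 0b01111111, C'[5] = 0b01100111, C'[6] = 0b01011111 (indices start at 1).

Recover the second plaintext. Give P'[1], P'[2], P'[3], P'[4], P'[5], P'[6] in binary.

In CTR with a reused counter, both messages share the same keystream S_i, so C_i ⊕ C'_i = P_i ⊕ P'_i and thus P'_i = P_i ⊕ C_i ⊕ C'_i.
P'[1]: 0b11101000 ⊕ 0b11010100 ⊕ 0b01110100 = 0b01001000.
P'[2]: 0b00111101 ⊕ 0b00000110 ⊕ 0b01000000 = 0b01111011.
P'[3]: 0b00101000 ⊕ 0b00010010 ⊕ 0b11001111 = 0b11110101.
P'[4]: 0b00001001 ⊕ 0b00110000 ⊕ 0b01111111 = 0b01000110.
P'[5]: 0b00100111 ⊕ 0b00011111 ⊕ 0b01100111 = 0b01011111.
P'[6]: 0b01100001 ⊕ 0b10100110 ⊕ 0b01011111 = 0b10011000.

P'[1] = 0b01001000, P'[2] = 0b01111011, P'[3] = 0b11110101, P'[4] = 0b01000110, P'[5] = 0b01011111, P'[6] = 0b10011000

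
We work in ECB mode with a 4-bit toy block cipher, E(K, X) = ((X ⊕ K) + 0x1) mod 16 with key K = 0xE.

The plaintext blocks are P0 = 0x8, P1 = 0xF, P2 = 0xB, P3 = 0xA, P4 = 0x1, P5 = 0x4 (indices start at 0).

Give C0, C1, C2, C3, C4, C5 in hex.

ECB encryption: C_i = E(K, P_i).
C0: E(K, 0x8) = 0x7.
C1: E(K, 0xF) = 0x2.
C2: E(K, 0xB) = 0x6.
C3: E(K, 0xA) = 0x5.
C4: E(K, 0x1) = 0x0.
C5: E(K, 0x4) = 0xB.

C0 = 0x7, C1 = 0x2, C2 = 0x6, C3 = 0x5, C4 = 0x0, C5 = 0xB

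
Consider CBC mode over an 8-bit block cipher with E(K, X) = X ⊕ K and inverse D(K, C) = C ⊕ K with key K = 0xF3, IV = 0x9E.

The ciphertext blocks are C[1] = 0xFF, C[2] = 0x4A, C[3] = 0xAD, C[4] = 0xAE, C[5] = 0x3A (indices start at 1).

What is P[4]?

CBC decryption: P_i = D(K, C_i) ⊕ C_{i−1}, with C_{0} = IV.
P[4]: D(K, 0xAE) = 0x5D; 0x5D ⊕ 0xAD = 0xF0.

P[4] = 0xF0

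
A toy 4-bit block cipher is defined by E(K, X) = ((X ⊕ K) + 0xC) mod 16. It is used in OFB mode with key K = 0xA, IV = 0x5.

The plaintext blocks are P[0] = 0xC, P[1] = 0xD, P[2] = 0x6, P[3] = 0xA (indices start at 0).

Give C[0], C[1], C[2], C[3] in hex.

C[0] = 0x7, C[1] = 0x0, C[2] = 0x5, C[3] = 0xF

OFB encryption: S_i = E(K, S_{i−1}) with S_{−1} = IV; C_i = P_i ⊕ S_i.
C[0]: S = E(K, 0x5) = 0xB; 0xC ⊕ 0xB = 0x7.
C[1]: S = E(K, 0xB) = 0xD; 0xD ⊕ 0xD = 0x0.
C[2]: S = E(K, 0xD) = 0x3; 0x6 ⊕ 0x3 = 0x5.
C[3]: S = E(K, 0x3) = 0x5; 0xA ⊕ 0x5 = 0xF.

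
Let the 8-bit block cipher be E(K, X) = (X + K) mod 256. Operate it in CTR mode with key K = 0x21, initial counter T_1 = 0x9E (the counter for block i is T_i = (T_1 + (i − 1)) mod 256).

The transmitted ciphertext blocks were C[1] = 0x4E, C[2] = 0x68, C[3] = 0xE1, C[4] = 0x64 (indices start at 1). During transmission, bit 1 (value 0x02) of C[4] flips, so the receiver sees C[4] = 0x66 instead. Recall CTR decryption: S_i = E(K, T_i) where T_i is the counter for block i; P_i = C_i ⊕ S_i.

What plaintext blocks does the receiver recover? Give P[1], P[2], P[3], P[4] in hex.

P[1] = 0xF1, P[2] = 0xA8, P[3] = 0x20, P[4] = 0xA4

Only C[4] changed, to 0x66. In CTR, a change in C_i flips the same bit in P_i only; the keystream is unaffected. Decrypting the received ciphertext:
P[1]: T = 0x9E, S = E(K, T) = 0xBF; 0x4E ⊕ 0xBF = 0xF1.
P[2]: T = 0x9F, S = E(K, T) = 0xC0; 0x68 ⊕ 0xC0 = 0xA8.
P[3]: T = 0xA0, S = E(K, T) = 0xC1; 0xE1 ⊕ 0xC1 = 0x20.
P[4]: T = 0xA1, S = E(K, T) = 0xC2; 0x66 ⊕ 0xC2 = 0xA4.
Blocks that differ from the original plaintext: P[4].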